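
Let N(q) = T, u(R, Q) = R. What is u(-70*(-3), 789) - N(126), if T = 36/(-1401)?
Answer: 98082/467 ≈ 210.03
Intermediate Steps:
T = -12/467 (T = 36*(-1/1401) = -12/467 ≈ -0.025696)
N(q) = -12/467
u(-70*(-3), 789) - N(126) = -70*(-3) - 1*(-12/467) = 210 + 12/467 = 98082/467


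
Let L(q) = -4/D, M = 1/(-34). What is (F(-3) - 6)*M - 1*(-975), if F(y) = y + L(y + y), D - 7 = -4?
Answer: 99481/102 ≈ 975.30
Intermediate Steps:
D = 3 (D = 7 - 4 = 3)
M = -1/34 ≈ -0.029412
L(q) = -4/3
F(y) = -4/3 + y (F(y) = y - 4/3 = -4/3 + y)
(F(-3) - 6)*M - 1*(-975) = ((-4/3 - 3) - 6)*(-1/34) - 1*(-975) = (-13/3 - 6)*(-1/34) + 975 = -31/3*(-1/34) + 975 = 31/102 + 975 = 99481/102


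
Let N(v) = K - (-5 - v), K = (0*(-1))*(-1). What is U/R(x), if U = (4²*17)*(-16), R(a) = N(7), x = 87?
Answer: -1088/3 ≈ -362.67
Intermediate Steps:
K = 0 (K = 0*(-1) = 0)
N(v) = 5 + v (N(v) = 0 - (-5 - v) = 0 + (5 + v) = 5 + v)
R(a) = 12 (R(a) = 5 + 7 = 12)
U = -4352 (U = (16*17)*(-16) = 272*(-16) = -4352)
U/R(x) = -4352/12 = -4352*1/12 = -1088/3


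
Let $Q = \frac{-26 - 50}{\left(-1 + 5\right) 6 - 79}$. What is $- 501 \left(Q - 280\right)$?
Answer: $\frac{7677324}{55} \approx 1.3959 \cdot 10^{5}$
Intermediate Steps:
$Q = \frac{76}{55}$ ($Q = - \frac{76}{4 \cdot 6 - 79} = - \frac{76}{24 - 79} = - \frac{76}{-55} = \left(-76\right) \left(- \frac{1}{55}\right) = \frac{76}{55} \approx 1.3818$)
$- 501 \left(Q - 280\right) = - 501 \left(\frac{76}{55} - 280\right) = \left(-501\right) \left(- \frac{15324}{55}\right) = \frac{7677324}{55}$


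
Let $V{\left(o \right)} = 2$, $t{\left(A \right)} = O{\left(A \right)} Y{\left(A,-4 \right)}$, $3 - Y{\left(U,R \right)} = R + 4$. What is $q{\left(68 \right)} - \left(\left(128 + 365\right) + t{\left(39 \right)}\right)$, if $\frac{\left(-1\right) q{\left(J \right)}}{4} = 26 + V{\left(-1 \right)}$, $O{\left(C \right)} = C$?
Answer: $-722$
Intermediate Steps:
$Y{\left(U,R \right)} = -1 - R$ ($Y{\left(U,R \right)} = 3 - \left(R + 4\right) = 3 - \left(4 + R\right) = -1 - R$)
$t{\left(A \right)} = 3 A$ ($t{\left(A \right)} = A \left(-1 - -4\right) = A \left(-1 + 4\right) = A 3 = 3 A$)
$q{\left(J \right)} = -112$ ($q{\left(J \right)} = - 4 \left(26 + 2\right) = \left(-4\right) 28 = -112$)
$q{\left(68 \right)} - \left(\left(128 + 365\right) + t{\left(39 \right)}\right) = -112 - \left(\left(128 + 365\right) + 3 \cdot 39\right) = -112 - \left(493 + 117\right) = -112 - 610 = -722$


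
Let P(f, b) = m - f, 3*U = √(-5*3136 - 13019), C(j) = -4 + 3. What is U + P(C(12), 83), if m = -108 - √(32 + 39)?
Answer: -107 - √71 + I*√28699/3 ≈ -115.43 + 56.469*I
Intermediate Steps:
C(j) = -1
m = -108 - √71 ≈ -116.43
U = I*√28699/3 (U = √(-5*3136 - 13019)/3 = √(-15680 - 13019)/3 = √(-28699)/3 = (I*√28699)/3 = I*√28699/3 ≈ 56.469*I)
P(f, b) = -108 - f - √71 (P(f, b) = (-108 - √71) - f = -108 - f - √71)
U + P(C(12), 83) = I*√28699/3 + (-108 - 1*(-1) - √71) = I*√28699/3 + (-108 + 1 - √71) = I*√28699/3 + (-107 - √71) = -107 - √71 + I*√28699/3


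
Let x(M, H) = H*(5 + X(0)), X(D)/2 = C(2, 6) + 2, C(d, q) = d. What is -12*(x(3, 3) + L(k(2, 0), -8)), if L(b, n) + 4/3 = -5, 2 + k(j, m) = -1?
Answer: -392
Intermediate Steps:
X(D) = 8 (X(D) = 2*(2 + 2) = 2*4 = 8)
k(j, m) = -3 (k(j, m) = -2 - 1 = -3)
x(M, H) = 13*H (x(M, H) = H*(5 + 8) = H*13 = 13*H)
L(b, n) = -19/3 (L(b, n) = -4/3 - 5 = -19/3)
-12*(x(3, 3) + L(k(2, 0), -8)) = -12*(13*3 - 19/3) = -12*(39 - 19/3) = -12*98/3 = -392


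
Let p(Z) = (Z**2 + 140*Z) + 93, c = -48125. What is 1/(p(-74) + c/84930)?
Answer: -16986/81389551 ≈ -0.00020870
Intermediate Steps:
p(Z) = 93 + Z**2 + 140*Z
1/(p(-74) + c/84930) = 1/((93 + (-74)**2 + 140*(-74)) - 48125/84930) = 1/((93 + 5476 - 10360) - 48125*1/84930) = 1/(-4791 - 9625/16986) = 1/(-81389551/16986) = -16986/81389551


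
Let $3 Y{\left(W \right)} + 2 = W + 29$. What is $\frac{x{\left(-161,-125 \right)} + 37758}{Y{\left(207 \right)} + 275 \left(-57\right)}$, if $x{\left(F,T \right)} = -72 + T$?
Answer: $- \frac{37561}{15597} \approx -2.4082$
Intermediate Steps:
$Y{\left(W \right)} = 9 + \frac{W}{3}$ ($Y{\left(W \right)} = - \frac{2}{3} + \frac{W + 29}{3} = - \frac{2}{3} + \frac{29 + W}{3} = - \frac{2}{3} + \left(\frac{29}{3} + \frac{W}{3}\right) = 9 + \frac{W}{3}$)
$\frac{x{\left(-161,-125 \right)} + 37758}{Y{\left(207 \right)} + 275 \left(-57\right)} = \frac{\left(-72 - 125\right) + 37758}{\left(9 + \frac{1}{3} \cdot 207\right) + 275 \left(-57\right)} = \frac{-197 + 37758}{\left(9 + 69\right) - 15675} = \frac{37561}{78 - 15675} = \frac{37561}{-15597} = 37561 \left(- \frac{1}{15597}\right) = - \frac{37561}{15597}$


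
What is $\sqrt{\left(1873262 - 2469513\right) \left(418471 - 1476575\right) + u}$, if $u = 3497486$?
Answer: $\sqrt{630899065590} \approx 7.9429 \cdot 10^{5}$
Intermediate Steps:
$\sqrt{\left(1873262 - 2469513\right) \left(418471 - 1476575\right) + u} = \sqrt{\left(1873262 - 2469513\right) \left(418471 - 1476575\right) + 3497486} = \sqrt{\left(-596251\right) \left(-1058104\right) + 3497486} = \sqrt{630895568104 + 3497486} = \sqrt{630899065590}$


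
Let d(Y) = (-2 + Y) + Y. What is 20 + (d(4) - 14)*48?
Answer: -364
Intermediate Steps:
d(Y) = -2 + 2*Y
20 + (d(4) - 14)*48 = 20 + ((-2 + 2*4) - 14)*48 = 20 + ((-2 + 8) - 14)*48 = 20 + (6 - 14)*48 = 20 - 8*48 = 20 - 384 = -364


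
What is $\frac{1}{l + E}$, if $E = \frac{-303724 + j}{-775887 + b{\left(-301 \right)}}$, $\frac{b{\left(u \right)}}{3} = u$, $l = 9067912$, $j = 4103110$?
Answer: $\frac{4795}{43480614587} \approx 1.1028 \cdot 10^{-7}$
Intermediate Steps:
$b{\left(u \right)} = 3 u$
$E = - \frac{23453}{4795}$ ($E = \frac{-303724 + 4103110}{-775887 + 3 \left(-301\right)} = \frac{3799386}{-775887 - 903} = \frac{3799386}{-776790} = 3799386 \left(- \frac{1}{776790}\right) = - \frac{23453}{4795} \approx -4.8911$)
$\frac{1}{l + E} = \frac{1}{9067912 - \frac{23453}{4795}} = \frac{1}{\frac{43480614587}{4795}} = \frac{4795}{43480614587}$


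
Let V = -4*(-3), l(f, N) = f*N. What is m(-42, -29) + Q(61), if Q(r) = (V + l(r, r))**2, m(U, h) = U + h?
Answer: 13935218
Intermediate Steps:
l(f, N) = N*f
V = 12
Q(r) = (12 + r**2)**2 (Q(r) = (12 + r*r)**2 = (12 + r**2)**2)
m(-42, -29) + Q(61) = (-42 - 29) + (12 + 61**2)**2 = -71 + (12 + 3721)**2 = -71 + 3733**2 = -71 + 13935289 = 13935218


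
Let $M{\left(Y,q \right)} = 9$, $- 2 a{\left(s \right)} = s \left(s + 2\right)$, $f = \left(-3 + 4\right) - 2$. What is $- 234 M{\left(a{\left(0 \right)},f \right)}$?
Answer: $-2106$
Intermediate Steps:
$f = -1$ ($f = 1 - 2 = -1$)
$a{\left(s \right)} = - \frac{s \left(2 + s\right)}{2}$ ($a{\left(s \right)} = - \frac{s \left(s + 2\right)}{2} = - \frac{s \left(2 + s\right)}{2}$)
$- 234 M{\left(a{\left(0 \right)},f \right)} = \left(-234\right) 9 = -2106$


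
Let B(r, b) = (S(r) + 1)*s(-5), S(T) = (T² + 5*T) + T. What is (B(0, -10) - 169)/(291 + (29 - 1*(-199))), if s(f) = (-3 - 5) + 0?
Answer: -59/173 ≈ -0.34104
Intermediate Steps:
S(T) = T² + 6*T
s(f) = -8 (s(f) = -8 + 0 = -8)
B(r, b) = -8 - 8*r*(6 + r) (B(r, b) = (r*(6 + r) + 1)*(-8) = (1 + r*(6 + r))*(-8) = -8 - 8*r*(6 + r))
(B(0, -10) - 169)/(291 + (29 - 1*(-199))) = ((-8 - 8*0*(6 + 0)) - 169)/(291 + (29 - 1*(-199))) = ((-8 - 8*0*6) - 169)/(291 + (29 + 199)) = ((-8 + 0) - 169)/(291 + 228) = (-8 - 169)/519 = -177*1/519 = -59/173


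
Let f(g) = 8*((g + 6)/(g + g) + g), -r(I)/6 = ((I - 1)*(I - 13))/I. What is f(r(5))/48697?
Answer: 12473/1947880 ≈ 0.0064034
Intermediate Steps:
r(I) = -6*(-1 + I)*(-13 + I)/I (r(I) = -6*(I - 1)*(I - 13)/I = -6*(-1 + I)*(-13 + I)/I)
f(g) = 8*g + 4*(6 + g)/g (f(g) = 8*((6 + g)/((2*g)) + g) = 8*((6 + g)*(1/(2*g)) + g) = 8*((6 + g)/(2*g) + g) = 8*(g + (6 + g)/(2*g)) = 8*g + 4*(6 + g)/g)
f(r(5))/48697 = (4 + 8*(84 - 78/5 - 6*5) + 24/(84 - 78/5 - 6*5))/48697 = (4 + 8*(84 - 78*⅕ - 30) + 24/(84 - 78*⅕ - 30))*(1/48697) = (4 + 8*(84 - 78/5 - 30) + 24/(84 - 78/5 - 30))*(1/48697) = (4 + 8*(192/5) + 24/(192/5))*(1/48697) = (4 + 1536/5 + 24*(5/192))*(1/48697) = (4 + 1536/5 + 5/8)*(1/48697) = (12473/40)*(1/48697) = 12473/1947880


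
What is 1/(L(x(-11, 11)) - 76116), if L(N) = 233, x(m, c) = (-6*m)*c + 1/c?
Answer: -1/75883 ≈ -1.3178e-5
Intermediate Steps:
x(m, c) = 1/c - 6*c*m (x(m, c) = -6*c*m + 1/c = 1/c - 6*c*m)
1/(L(x(-11, 11)) - 76116) = 1/(233 - 76116) = 1/(-75883) = -1/75883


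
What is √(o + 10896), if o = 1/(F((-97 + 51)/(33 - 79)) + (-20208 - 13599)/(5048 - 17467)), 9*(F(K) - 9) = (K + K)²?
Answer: √20149778028460002/1359878 ≈ 104.38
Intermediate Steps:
F(K) = 9 + 4*K²/9 (F(K) = 9 + (K + K)²/9 = 9 + (2*K)²/9 = 9 + (4*K²)/9 = 9 + 4*K²/9)
o = 111771/1359878 (o = 1/((9 + 4*((-97 + 51)/(33 - 79))²/9) + (-20208 - 13599)/(5048 - 17467)) = 1/((9 + 4*(-46/(-46))²/9) - 33807/(-12419)) = 1/((9 + 4*(-46*(-1/46))²/9) - 33807*(-1/12419)) = 1/((9 + (4/9)*1²) + 33807/12419) = 1/((9 + (4/9)*1) + 33807/12419) = 1/((9 + 4/9) + 33807/12419) = 1/(85/9 + 33807/12419) = 1/(1359878/111771) = 111771/1359878 ≈ 0.082192)
√(o + 10896) = √(111771/1359878 + 10896) = √(14817342459/1359878) = √20149778028460002/1359878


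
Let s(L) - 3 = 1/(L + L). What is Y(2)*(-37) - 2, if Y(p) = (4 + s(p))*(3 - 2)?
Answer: -1081/4 ≈ -270.25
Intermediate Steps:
s(L) = 3 + 1/(2*L) (s(L) = 3 + 1/(L + L) = 3 + 1/(2*L))
Y(p) = 7 + 1/(2*p) (Y(p) = (4 + (3 + 1/(2*p)))*(3 - 2) = (7 + 1/(2*p))*1 = 7 + 1/(2*p))
Y(2)*(-37) - 2 = (7 + (1/2)/2)*(-37) - 2 = (7 + (1/2)*(1/2))*(-37) - 2 = (7 + 1/4)*(-37) - 2 = (29/4)*(-37) - 2 = -1073/4 - 2 = -1081/4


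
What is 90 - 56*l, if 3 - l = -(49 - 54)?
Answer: 202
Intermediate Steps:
l = -2 (l = 3 - (-1)*(49 - 54) = 3 - (-1)*(-5) = 3 - 1*5 = 3 - 5 = -2)
90 - 56*l = 90 - 56*(-2) = 90 + 112 = 202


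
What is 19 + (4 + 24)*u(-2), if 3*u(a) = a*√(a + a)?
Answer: 19 - 112*I/3 ≈ 19.0 - 37.333*I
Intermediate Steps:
u(a) = √2*a^(3/2)/3 (u(a) = (a*√(a + a))/3 = (a*√(2*a))/3 = (a*(√2*√a))/3 = (√2*a^(3/2))/3 = √2*a^(3/2)/3)
19 + (4 + 24)*u(-2) = 19 + (4 + 24)*(√2*(-2)^(3/2)/3) = 19 + 28*(√2*(-2*I*√2)/3) = 19 + 28*(-4*I/3) = 19 - 112*I/3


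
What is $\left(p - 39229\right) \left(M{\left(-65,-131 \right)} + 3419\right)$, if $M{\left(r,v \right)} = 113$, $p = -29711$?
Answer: $-243496080$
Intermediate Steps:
$\left(p - 39229\right) \left(M{\left(-65,-131 \right)} + 3419\right) = \left(-29711 - 39229\right) \left(113 + 3419\right) = \left(-68940\right) 3532 = -243496080$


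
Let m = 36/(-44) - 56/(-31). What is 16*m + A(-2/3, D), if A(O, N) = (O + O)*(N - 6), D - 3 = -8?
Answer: 31180/1023 ≈ 30.479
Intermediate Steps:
D = -5 (D = 3 - 8 = -5)
A(O, N) = 2*O*(-6 + N) (A(O, N) = (2*O)*(-6 + N) = 2*O*(-6 + N))
m = 337/341 (m = 36*(-1/44) - 56*(-1/31) = -9/11 + 56/31 = 337/341 ≈ 0.98827)
16*m + A(-2/3, D) = 16*(337/341) + 2*(-2/3)*(-6 - 5) = 5392/341 + 2*(-2*1/3)*(-11) = 5392/341 + 2*(-2/3)*(-11) = 5392/341 + 44/3 = 31180/1023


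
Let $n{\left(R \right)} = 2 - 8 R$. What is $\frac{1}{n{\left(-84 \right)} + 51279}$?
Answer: $\frac{1}{51953} \approx 1.9248 \cdot 10^{-5}$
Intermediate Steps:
$\frac{1}{n{\left(-84 \right)} + 51279} = \frac{1}{\left(2 - -672\right) + 51279} = \frac{1}{\left(2 + 672\right) + 51279} = \frac{1}{674 + 51279} = \frac{1}{51953}$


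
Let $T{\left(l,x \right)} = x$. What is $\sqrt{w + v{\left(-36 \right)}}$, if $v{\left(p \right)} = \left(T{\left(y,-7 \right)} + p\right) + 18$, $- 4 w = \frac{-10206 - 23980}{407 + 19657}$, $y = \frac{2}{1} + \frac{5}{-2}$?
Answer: $\frac{i \sqrt{618289089}}{5016} \approx 4.9572 i$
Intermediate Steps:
$y = - \frac{1}{2}$ ($y = 2 \cdot 1 + 5 \left(- \frac{1}{2}\right) = 2 - \frac{5}{2} = - \frac{1}{2} \approx -0.5$)
$w = \frac{17093}{40128}$ ($w = - \frac{\left(-10206 - 23980\right) \frac{1}{407 + 19657}}{4} = - \frac{\left(-34186\right) \frac{1}{20064}}{4} = \left(- \frac{1}{4}\right) \left(- \frac{17093}{10032}\right) = \frac{17093}{40128} \approx 0.42596$)
$v{\left(p \right)} = 11 + p$ ($v{\left(p \right)} = \left(-7 + p\right) + 18 = 11 + p$)
$\sqrt{w + v{\left(-36 \right)}} = \sqrt{\frac{17093}{40128} + \left(11 - 36\right)} = \sqrt{\frac{17093}{40128} - 25} = \sqrt{- \frac{986107}{40128}} = \frac{i \sqrt{618289089}}{5016}$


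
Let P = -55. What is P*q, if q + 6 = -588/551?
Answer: 214170/551 ≈ 388.69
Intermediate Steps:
q = -3894/551 (q = -6 - 588/551 = -3894/551 ≈ -7.0672)
P*q = -55*(-3894/551) = 214170/551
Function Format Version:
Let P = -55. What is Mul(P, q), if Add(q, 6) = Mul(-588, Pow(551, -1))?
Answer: Rational(214170, 551) ≈ 388.69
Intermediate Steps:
q = Rational(-3894, 551) (q = Add(-6, Mul(-588, Pow(551, -1))) = Add(-6, Mul(-588, Rational(1, 551))) = Add(-6, Rational(-588, 551)) = Rational(-3894, 551) ≈ -7.0672)
Mul(P, q) = Mul(-55, Rational(-3894, 551)) = Rational(214170, 551)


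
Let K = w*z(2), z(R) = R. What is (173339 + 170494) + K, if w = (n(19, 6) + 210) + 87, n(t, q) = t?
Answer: 344465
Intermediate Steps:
w = 316 (w = (19 + 210) + 87 = 229 + 87 = 316)
K = 632 (K = 316*2 = 632)
(173339 + 170494) + K = (173339 + 170494) + 632 = 343833 + 632 = 344465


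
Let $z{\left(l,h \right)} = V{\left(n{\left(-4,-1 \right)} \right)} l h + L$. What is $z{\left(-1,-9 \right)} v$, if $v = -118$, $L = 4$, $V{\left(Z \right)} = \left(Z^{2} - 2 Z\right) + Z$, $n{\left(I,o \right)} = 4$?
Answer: $-13216$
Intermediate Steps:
$V{\left(Z \right)} = Z^{2} - Z$
$z{\left(l,h \right)} = 4 + 12 h l$ ($z{\left(l,h \right)} = 4 \left(-1 + 4\right) l h + 4 = 4 \cdot 3 l h + 4 = 12 l h + 4 = 12 h l + 4 = 4 + 12 h l$)
$z{\left(-1,-9 \right)} v = \left(4 + 12 \left(-9\right) \left(-1\right)\right) \left(-118\right) = \left(4 + 108\right) \left(-118\right) = 112 \left(-118\right) = -13216$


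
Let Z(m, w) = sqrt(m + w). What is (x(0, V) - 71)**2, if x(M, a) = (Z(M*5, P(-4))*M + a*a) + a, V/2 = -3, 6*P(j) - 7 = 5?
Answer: 1681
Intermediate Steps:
P(j) = 2 (P(j) = 7/6 + (1/6)*5 = 7/6 + 5/6 = 2)
V = -6 (V = 2*(-3) = -6)
x(M, a) = a + a**2 + M*sqrt(2 + 5*M) (x(M, a) = (sqrt(M*5 + 2)*M + a*a) + a = (sqrt(5*M + 2)*M + a**2) + a = (sqrt(2 + 5*M)*M + a**2) + a = (M*sqrt(2 + 5*M) + a**2) + a = (a**2 + M*sqrt(2 + 5*M)) + a = a + a**2 + M*sqrt(2 + 5*M))
(x(0, V) - 71)**2 = ((-6 + (-6)**2 + 0*sqrt(2 + 5*0)) - 71)**2 = ((-6 + 36 + 0*sqrt(2 + 0)) - 71)**2 = ((-6 + 36 + 0*sqrt(2)) - 71)**2 = ((-6 + 36 + 0) - 71)**2 = (30 - 71)**2 = (-41)**2 = 1681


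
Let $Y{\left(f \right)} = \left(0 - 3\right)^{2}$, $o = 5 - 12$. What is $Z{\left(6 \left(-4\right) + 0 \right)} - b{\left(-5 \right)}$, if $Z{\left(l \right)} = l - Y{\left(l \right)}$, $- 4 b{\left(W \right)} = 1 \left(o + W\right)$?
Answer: $-36$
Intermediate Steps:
$o = -7$ ($o = 5 - 12 = -7$)
$Y{\left(f \right)} = 9$ ($Y{\left(f \right)} = \left(-3\right)^{2} = 9$)
$b{\left(W \right)} = \frac{7}{4} - \frac{W}{4}$ ($b{\left(W \right)} = - \frac{1 \left(-7 + W\right)}{4} = - \frac{-7 + W}{4} = \frac{7}{4} - \frac{W}{4}$)
$Z{\left(l \right)} = -9 + l$ ($Z{\left(l \right)} = l - 9 = -9 + l$)
$Z{\left(6 \left(-4\right) + 0 \right)} - b{\left(-5 \right)} = \left(-9 + \left(6 \left(-4\right) + 0\right)\right) - \left(\frac{7}{4} - - \frac{5}{4}\right) = \left(-9 + \left(-24 + 0\right)\right) - \left(\frac{7}{4} + \frac{5}{4}\right) = \left(-9 - 24\right) - 3 = -33 - 3 = -36$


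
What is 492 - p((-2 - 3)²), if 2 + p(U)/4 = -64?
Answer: 756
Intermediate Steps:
p(U) = -264 (p(U) = -8 + 4*(-64) = -8 - 256 = -264)
492 - p((-2 - 3)²) = 492 - 1*(-264) = 492 + 264 = 756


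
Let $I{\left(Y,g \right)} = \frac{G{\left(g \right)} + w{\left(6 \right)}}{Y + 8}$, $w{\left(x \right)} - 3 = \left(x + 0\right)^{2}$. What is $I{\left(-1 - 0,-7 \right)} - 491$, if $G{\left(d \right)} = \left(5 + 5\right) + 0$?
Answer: $-484$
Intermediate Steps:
$G{\left(d \right)} = 10$ ($G{\left(d \right)} = 10 + 0 = 10$)
$w{\left(x \right)} = 3 + x^{2}$ ($w{\left(x \right)} = 3 + \left(x + 0\right)^{2} = 3 + x^{2}$)
$I{\left(Y,g \right)} = \frac{49}{8 + Y}$ ($I{\left(Y,g \right)} = \frac{10 + \left(3 + 6^{2}\right)}{Y + 8} = \frac{10 + \left(3 + 36\right)}{8 + Y} = \frac{10 + 39}{8 + Y} = \frac{49}{8 + Y}$)
$I{\left(-1 - 0,-7 \right)} - 491 = \frac{49}{8 - 1} - 491 = \frac{49}{7} - 491 = 49 \cdot \frac{1}{7} - 491 = 7 - 491 = -484$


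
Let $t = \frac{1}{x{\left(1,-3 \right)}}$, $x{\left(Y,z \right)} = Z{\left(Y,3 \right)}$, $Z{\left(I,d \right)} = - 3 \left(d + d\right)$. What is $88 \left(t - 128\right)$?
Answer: $- \frac{101420}{9} \approx -11269.0$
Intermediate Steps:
$Z{\left(I,d \right)} = - 6 d$ ($Z{\left(I,d \right)} = - 3 \cdot 2 d = - 6 d$)
$x{\left(Y,z \right)} = -18$ ($x{\left(Y,z \right)} = \left(-6\right) 3 = -18$)
$t = - \frac{1}{18}$ ($t = \frac{1}{-18} = - \frac{1}{18} \approx -0.055556$)
$88 \left(t - 128\right) = 88 \left(- \frac{1}{18} - 128\right) = 88 \left(- \frac{2305}{18}\right) = - \frac{101420}{9}$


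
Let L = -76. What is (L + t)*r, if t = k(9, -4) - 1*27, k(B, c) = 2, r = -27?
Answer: 2727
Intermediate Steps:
t = -25 (t = 2 - 1*27 = 2 - 27 = -25)
(L + t)*r = (-76 - 25)*(-27) = -101*(-27) = 2727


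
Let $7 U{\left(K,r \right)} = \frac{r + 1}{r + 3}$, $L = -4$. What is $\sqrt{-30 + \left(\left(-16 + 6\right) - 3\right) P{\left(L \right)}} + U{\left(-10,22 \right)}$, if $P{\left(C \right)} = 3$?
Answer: $\frac{23}{175} + i \sqrt{69} \approx 0.13143 + 8.3066 i$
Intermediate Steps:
$U{\left(K,r \right)} = \frac{1 + r}{7 \left(3 + r\right)}$ ($U{\left(K,r \right)} = \frac{\left(r + 1\right) \frac{1}{r + 3}}{7} = \frac{\left(1 + r\right) \frac{1}{3 + r}}{7} = \frac{\frac{1}{3 + r} \left(1 + r\right)}{7} = \frac{1 + r}{7 \left(3 + r\right)}$)
$\sqrt{-30 + \left(\left(-16 + 6\right) - 3\right) P{\left(L \right)}} + U{\left(-10,22 \right)} = \sqrt{-30 + \left(\left(-16 + 6\right) - 3\right) 3} + \frac{1 + 22}{7 \left(3 + 22\right)} = \sqrt{-30 + \left(-10 - 3\right) 3} + \frac{1}{7} \cdot \frac{1}{25} \cdot 23 = \sqrt{-30 - 39} + \frac{1}{7} \cdot \frac{1}{25} \cdot 23 = \sqrt{-30 - 39} + \frac{23}{175} = \sqrt{-69} + \frac{23}{175} = i \sqrt{69} + \frac{23}{175} = \frac{23}{175} + i \sqrt{69}$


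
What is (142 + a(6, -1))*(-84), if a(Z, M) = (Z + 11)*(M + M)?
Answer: -9072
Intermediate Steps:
a(Z, M) = 2*M*(11 + Z) (a(Z, M) = (11 + Z)*(2*M) = 2*M*(11 + Z))
(142 + a(6, -1))*(-84) = (142 + 2*(-1)*(11 + 6))*(-84) = (142 + 2*(-1)*17)*(-84) = (142 - 34)*(-84) = 108*(-84) = -9072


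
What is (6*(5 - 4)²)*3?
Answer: 18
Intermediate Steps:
(6*(5 - 4)²)*3 = (6*1²)*3 = (6*1)*3 = 6*3 = 18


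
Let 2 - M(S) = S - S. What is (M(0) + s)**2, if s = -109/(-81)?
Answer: 73441/6561 ≈ 11.194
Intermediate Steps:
M(S) = 2 (M(S) = 2 - (S - S) = 2 - 1*0 = 2 + 0 = 2)
s = 109/81 (s = -109*(-1/81) = 109/81 ≈ 1.3457)
(M(0) + s)**2 = (2 + 109/81)**2 = (271/81)**2 = 73441/6561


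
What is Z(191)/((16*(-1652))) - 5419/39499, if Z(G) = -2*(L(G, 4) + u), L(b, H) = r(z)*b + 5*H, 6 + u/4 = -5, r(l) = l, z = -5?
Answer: -110287025/522018784 ≈ -0.21127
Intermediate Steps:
u = -44 (u = -24 + 4*(-5) = -24 - 20 = -44)
L(b, H) = -5*b + 5*H
Z(G) = 48 + 10*G (Z(G) = -2*((-5*G + 5*4) - 44) = -2*((-5*G + 20) - 44) = -2*((20 - 5*G) - 44) = -2*(-24 - 5*G) = 48 + 10*G)
Z(191)/((16*(-1652))) - 5419/39499 = (48 + 10*191)/((16*(-1652))) - 5419/39499 = (48 + 1910)/(-26432) - 5419*1/39499 = 1958*(-1/26432) - 5419/39499 = -979/13216 - 5419/39499 = -110287025/522018784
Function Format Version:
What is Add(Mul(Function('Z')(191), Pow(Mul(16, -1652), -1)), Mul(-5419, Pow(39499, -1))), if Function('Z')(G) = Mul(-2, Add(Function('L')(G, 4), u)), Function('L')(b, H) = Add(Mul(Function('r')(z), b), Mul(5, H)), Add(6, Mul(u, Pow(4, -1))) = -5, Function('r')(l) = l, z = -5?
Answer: Rational(-110287025, 522018784) ≈ -0.21127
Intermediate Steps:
u = -44 (u = Add(-24, Mul(4, -5)) = Add(-24, -20) = -44)
Function('L')(b, H) = Add(Mul(-5, b), Mul(5, H))
Function('Z')(G) = Add(48, Mul(10, G)) (Function('Z')(G) = Mul(-2, Add(Add(Mul(-5, G), Mul(5, 4)), -44)) = Mul(-2, Add(Add(Mul(-5, G), 20), -44)) = Mul(-2, Add(Add(20, Mul(-5, G)), -44)) = Mul(-2, Add(-24, Mul(-5, G))) = Add(48, Mul(10, G)))
Add(Mul(Function('Z')(191), Pow(Mul(16, -1652), -1)), Mul(-5419, Pow(39499, -1))) = Add(Mul(Add(48, Mul(10, 191)), Pow(Mul(16, -1652), -1)), Mul(-5419, Pow(39499, -1))) = Add(Mul(Add(48, 1910), Pow(-26432, -1)), Mul(-5419, Rational(1, 39499))) = Add(Mul(1958, Rational(-1, 26432)), Rational(-5419, 39499)) = Add(Rational(-979, 13216), Rational(-5419, 39499)) = Rational(-110287025, 522018784)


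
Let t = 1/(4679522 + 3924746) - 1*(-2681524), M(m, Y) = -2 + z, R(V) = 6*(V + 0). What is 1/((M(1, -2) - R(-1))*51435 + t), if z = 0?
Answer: 8604268/24842793242753 ≈ 3.4635e-7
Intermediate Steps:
R(V) = 6*V
M(m, Y) = -2 (M(m, Y) = -2 + 0 = -2)
t = 23072551144433/8604268 (t = 1/8604268 + 2681524 = 23072551144433/8604268 ≈ 2.6815e+6)
1/((M(1, -2) - R(-1))*51435 + t) = 1/((-2 - 6*(-1))*51435 + 23072551144433/8604268) = 1/((-2 - 1*(-6))*51435 + 23072551144433/8604268) = 1/((-2 + 6)*51435 + 23072551144433/8604268) = 1/(4*51435 + 23072551144433/8604268) = 1/(205740 + 23072551144433/8604268) = 1/(24842793242753/8604268) = 8604268/24842793242753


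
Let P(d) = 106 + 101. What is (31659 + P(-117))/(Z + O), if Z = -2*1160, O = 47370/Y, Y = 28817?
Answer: -459141261/33404035 ≈ -13.745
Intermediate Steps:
O = 47370/28817 ≈ 1.6438
P(d) = 207
Z = -2320
(31659 + P(-117))/(Z + O) = (31659 + 207)/(-2320 + 47370/28817) = 31866/(-66808070/28817) = 31866*(-28817/66808070) = -459141261/33404035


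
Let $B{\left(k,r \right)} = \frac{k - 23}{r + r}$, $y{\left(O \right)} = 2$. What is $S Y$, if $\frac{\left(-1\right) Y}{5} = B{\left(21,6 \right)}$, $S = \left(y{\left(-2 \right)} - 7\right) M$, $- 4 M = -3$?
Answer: $- \frac{25}{8} \approx -3.125$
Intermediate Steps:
$M = \frac{3}{4}$ ($M = \left(- \frac{1}{4}\right) \left(-3\right) = \frac{3}{4} \approx 0.75$)
$B{\left(k,r \right)} = \frac{-23 + k}{2 r}$
$S = - \frac{15}{4}$ ($S = \left(2 - 7\right) \frac{3}{4} = \left(-5\right) \frac{3}{4} = - \frac{15}{4} \approx -3.75$)
$Y = \frac{5}{6}$ ($Y = - 5 \frac{-23 + 21}{2 \cdot 6} = - 5 \cdot \frac{1}{2} \cdot \frac{1}{6} \left(-2\right) = \left(-5\right) \left(- \frac{1}{6}\right) = \frac{5}{6} \approx 0.83333$)
$S Y = \left(- \frac{15}{4}\right) \frac{5}{6} = - \frac{25}{8}$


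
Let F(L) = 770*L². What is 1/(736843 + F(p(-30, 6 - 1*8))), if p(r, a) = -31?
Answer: 1/1476813 ≈ 6.7713e-7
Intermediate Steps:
1/(736843 + F(p(-30, 6 - 1*8))) = 1/(736843 + 770*(-31)²) = 1/(736843 + 770*961) = 1/(736843 + 739970) = 1/1476813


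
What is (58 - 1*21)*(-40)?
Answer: -1480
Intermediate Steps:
(58 - 1*21)*(-40) = (58 - 21)*(-40) = 37*(-40) = -1480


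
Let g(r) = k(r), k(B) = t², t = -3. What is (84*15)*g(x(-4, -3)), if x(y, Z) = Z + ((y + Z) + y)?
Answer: 11340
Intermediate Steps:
k(B) = 9 (k(B) = (-3)² = 9)
x(y, Z) = 2*Z + 2*y (x(y, Z) = Z + ((Z + y) + y) = Z + (Z + 2*y) = 2*Z + 2*y)
g(r) = 9
(84*15)*g(x(-4, -3)) = (84*15)*9 = 1260*9 = 11340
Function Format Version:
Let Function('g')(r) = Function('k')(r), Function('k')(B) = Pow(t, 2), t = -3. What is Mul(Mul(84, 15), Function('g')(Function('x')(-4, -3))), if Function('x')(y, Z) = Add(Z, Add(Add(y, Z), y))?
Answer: 11340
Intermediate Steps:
Function('k')(B) = 9 (Function('k')(B) = Pow(-3, 2) = 9)
Function('x')(y, Z) = Add(Mul(2, Z), Mul(2, y)) (Function('x')(y, Z) = Add(Z, Add(Add(Z, y), y)) = Add(Z, Add(Z, Mul(2, y))) = Add(Mul(2, Z), Mul(2, y)))
Function('g')(r) = 9
Mul(Mul(84, 15), Function('g')(Function('x')(-4, -3))) = Mul(Mul(84, 15), 9) = Mul(1260, 9) = 11340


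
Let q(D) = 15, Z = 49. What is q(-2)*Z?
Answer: 735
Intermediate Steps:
q(-2)*Z = 15*49 = 735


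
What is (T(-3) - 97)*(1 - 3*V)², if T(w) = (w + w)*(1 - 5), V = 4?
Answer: -8833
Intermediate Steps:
T(w) = -8*w (T(w) = (2*w)*(-4) = -8*w)
(T(-3) - 97)*(1 - 3*V)² = (-8*(-3) - 97)*(1 - 3*4)² = (24 - 97)*(1 - 12)² = -73*(-11)² = -73*121 = -8833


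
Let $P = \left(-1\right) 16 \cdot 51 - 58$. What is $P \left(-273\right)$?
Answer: $238602$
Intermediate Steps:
$P = -874$ ($P = \left(-16\right) 51 - 58 = -816 - 58 = -874$)
$P \left(-273\right) = \left(-874\right) \left(-273\right) = 238602$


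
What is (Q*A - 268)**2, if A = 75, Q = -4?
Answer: 322624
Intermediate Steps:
(Q*A - 268)**2 = (-4*75 - 268)**2 = (-300 - 268)**2 = (-568)**2 = 322624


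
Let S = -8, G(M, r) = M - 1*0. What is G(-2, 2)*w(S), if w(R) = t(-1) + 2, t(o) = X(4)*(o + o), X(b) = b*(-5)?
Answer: -84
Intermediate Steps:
G(M, r) = M (G(M, r) = M + 0 = M)
X(b) = -5*b
t(o) = -40*o (t(o) = (-5*4)*(o + o) = -40*o)
w(R) = 42 (w(R) = -40*(-1) + 2 = 40 + 2 = 42)
G(-2, 2)*w(S) = -2*42 = -84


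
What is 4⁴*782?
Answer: 200192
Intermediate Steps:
4⁴*782 = 256*782 = 200192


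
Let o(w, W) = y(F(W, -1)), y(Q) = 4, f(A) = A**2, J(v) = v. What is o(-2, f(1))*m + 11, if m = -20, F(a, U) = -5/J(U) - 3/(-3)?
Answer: -69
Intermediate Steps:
F(a, U) = 1 - 5/U (F(a, U) = -5/U - 3/(-3) = -5/U - 3*(-1/3) = -5/U + 1 = 1 - 5/U)
o(w, W) = 4
o(-2, f(1))*m + 11 = 4*(-20) + 11 = -80 + 11 = -69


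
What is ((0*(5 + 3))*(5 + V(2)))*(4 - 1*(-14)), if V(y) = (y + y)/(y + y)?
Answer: 0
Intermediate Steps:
V(y) = 1 (V(y) = (2*y)/((2*y)) = (2*y)*(1/(2*y)) = 1)
((0*(5 + 3))*(5 + V(2)))*(4 - 1*(-14)) = ((0*(5 + 3))*(5 + 1))*(4 - 1*(-14)) = ((0*8)*6)*(4 + 14) = (0*6)*18 = 0*18 = 0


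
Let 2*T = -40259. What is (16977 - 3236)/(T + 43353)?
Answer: 27482/46447 ≈ 0.59169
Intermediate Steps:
T = -40259/2 (T = (½)*(-40259) = -40259/2 ≈ -20130.)
(16977 - 3236)/(T + 43353) = (16977 - 3236)/(-40259/2 + 43353) = 13741/(46447/2) = 13741*(2/46447) = 27482/46447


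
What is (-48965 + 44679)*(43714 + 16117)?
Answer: -256435666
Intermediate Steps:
(-48965 + 44679)*(43714 + 16117) = -4286*59831 = -256435666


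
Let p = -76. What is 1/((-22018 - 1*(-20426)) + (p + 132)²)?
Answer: 1/1544 ≈ 0.00064767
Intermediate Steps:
1/((-22018 - 1*(-20426)) + (p + 132)²) = 1/((-22018 - 1*(-20426)) + (-76 + 132)²) = 1/((-22018 + 20426) + 56²) = 1/(-1592 + 3136) = 1/1544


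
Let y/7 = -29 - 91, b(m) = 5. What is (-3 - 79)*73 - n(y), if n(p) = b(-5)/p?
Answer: -1005647/168 ≈ -5986.0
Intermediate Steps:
y = -840 (y = 7*(-29 - 91) = 7*(-120) = -840)
n(p) = 5/p
(-3 - 79)*73 - n(y) = (-3 - 79)*73 - 5/(-840) = -82*73 - 5*(-1)/840 = -5986 - 1*(-1/168) = -5986 + 1/168 = -1005647/168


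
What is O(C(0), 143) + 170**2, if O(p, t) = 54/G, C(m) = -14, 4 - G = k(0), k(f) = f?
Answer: 57827/2 ≈ 28914.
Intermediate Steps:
G = 4 (G = 4 - 1*0 = 4 + 0 = 4)
O(p, t) = 27/2 (O(p, t) = 54/4 = 54*(1/4) = 27/2)
O(C(0), 143) + 170**2 = 27/2 + 170**2 = 27/2 + 28900 = 57827/2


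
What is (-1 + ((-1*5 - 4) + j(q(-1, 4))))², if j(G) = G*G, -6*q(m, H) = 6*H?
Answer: 36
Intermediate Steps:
q(m, H) = -H
j(G) = G²
(-1 + ((-1*5 - 4) + j(q(-1, 4))))² = (-1 + ((-1*5 - 4) + (-1*4)²))² = (-1 + ((-5 - 4) + (-4)²))² = (-1 + (-9 + 16))² = (-1 + 7)² = 6² = 36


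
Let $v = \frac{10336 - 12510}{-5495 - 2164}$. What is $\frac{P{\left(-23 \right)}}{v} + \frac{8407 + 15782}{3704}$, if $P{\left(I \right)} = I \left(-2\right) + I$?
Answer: $\frac{352536207}{4026248} \approx 87.559$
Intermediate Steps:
$v = \frac{2174}{7659}$ ($v = - \frac{2174}{-7659} = \left(-2174\right) \left(- \frac{1}{7659}\right) = \frac{2174}{7659} \approx 0.28385$)
$P{\left(I \right)} = - I$ ($P{\left(I \right)} = - 2 I + I = - I$)
$\frac{P{\left(-23 \right)}}{v} + \frac{8407 + 15782}{3704} = \frac{\left(-1\right) \left(-23\right)}{\frac{2174}{7659}} + \frac{8407 + 15782}{3704} = 23 \cdot \frac{7659}{2174} + 24189 \cdot \frac{1}{3704} = \frac{176157}{2174} + \frac{24189}{3704} = \frac{352536207}{4026248}$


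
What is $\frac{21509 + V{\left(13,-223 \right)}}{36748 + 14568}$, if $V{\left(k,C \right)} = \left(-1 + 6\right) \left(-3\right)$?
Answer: $\frac{10747}{25658} \approx 0.41886$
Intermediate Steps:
$V{\left(k,C \right)} = -15$ ($V{\left(k,C \right)} = 5 \left(-3\right) = -15$)
$\frac{21509 + V{\left(13,-223 \right)}}{36748 + 14568} = \frac{21509 - 15}{36748 + 14568} = \frac{21494}{51316} = 21494 \cdot \frac{1}{51316} = \frac{10747}{25658}$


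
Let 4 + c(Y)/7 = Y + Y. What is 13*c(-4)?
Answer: -1092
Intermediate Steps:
c(Y) = -28 + 14*Y (c(Y) = -28 + 7*(Y + Y) = -28 + 7*(2*Y) = -28 + 14*Y)
13*c(-4) = 13*(-28 + 14*(-4)) = 13*(-28 - 56) = 13*(-84) = -1092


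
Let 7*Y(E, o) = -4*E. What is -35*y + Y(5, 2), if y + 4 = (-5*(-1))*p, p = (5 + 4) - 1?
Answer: -8840/7 ≈ -1262.9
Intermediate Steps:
p = 8 (p = 9 - 1 = 8)
Y(E, o) = -4*E/7 (Y(E, o) = (-4*E)/7 = -4*E/7)
y = 36 (y = -4 - 5*(-1)*8 = -4 + 5*8 = -4 + 40 = 36)
-35*y + Y(5, 2) = -35*36 - 4/7*5 = -1260 - 20/7 = -8840/7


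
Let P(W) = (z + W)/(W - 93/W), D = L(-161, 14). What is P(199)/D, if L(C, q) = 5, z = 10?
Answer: 41591/197540 ≈ 0.21054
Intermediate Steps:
D = 5
P(W) = (10 + W)/(W - 93/W)
P(199)/D = (199*(10 + 199)/(-93 + 199**2))/5 = (199*209/(-93 + 39601))*(1/5) = (199*209/39508)*(1/5) = (199*(1/39508)*209)*(1/5) = (41591/39508)*(1/5) = 41591/197540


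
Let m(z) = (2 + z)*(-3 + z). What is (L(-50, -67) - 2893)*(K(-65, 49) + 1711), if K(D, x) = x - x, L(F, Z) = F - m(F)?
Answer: -9388257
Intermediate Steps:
m(z) = (-3 + z)*(2 + z)
L(F, Z) = 6 - F² + 2*F (L(F, Z) = F - (-6 + F² - F) = F + (6 + F - F²) = 6 - F² + 2*F)
K(D, x) = 0
(L(-50, -67) - 2893)*(K(-65, 49) + 1711) = ((6 - 1*(-50)² + 2*(-50)) - 2893)*(0 + 1711) = ((6 - 1*2500 - 100) - 2893)*1711 = ((6 - 2500 - 100) - 2893)*1711 = (-2594 - 2893)*1711 = -5487*1711 = -9388257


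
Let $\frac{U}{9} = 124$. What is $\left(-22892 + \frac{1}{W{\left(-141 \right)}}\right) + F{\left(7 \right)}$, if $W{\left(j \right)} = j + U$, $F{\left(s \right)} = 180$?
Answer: $- \frac{22144199}{975} \approx -22712.0$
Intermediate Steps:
$U = 1116$ ($U = 9 \cdot 124 = 1116$)
$W{\left(j \right)} = 1116 + j$ ($W{\left(j \right)} = j + 1116 = 1116 + j$)
$\left(-22892 + \frac{1}{W{\left(-141 \right)}}\right) + F{\left(7 \right)} = \left(-22892 + \frac{1}{1116 - 141}\right) + 180 = \left(-22892 + \frac{1}{975}\right) + 180 = - \frac{22319699}{975} + 180 = - \frac{22144199}{975}$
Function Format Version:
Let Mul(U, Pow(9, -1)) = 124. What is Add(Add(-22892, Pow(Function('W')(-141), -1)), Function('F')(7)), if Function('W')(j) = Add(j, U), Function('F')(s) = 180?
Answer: Rational(-22144199, 975) ≈ -22712.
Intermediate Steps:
U = 1116 (U = Mul(9, 124) = 1116)
Function('W')(j) = Add(1116, j) (Function('W')(j) = Add(j, 1116) = Add(1116, j))
Add(Add(-22892, Pow(Function('W')(-141), -1)), Function('F')(7)) = Add(Add(-22892, Pow(Add(1116, -141), -1)), 180) = Add(Add(-22892, Pow(975, -1)), 180) = Add(Add(-22892, Rational(1, 975)), 180) = Add(Rational(-22319699, 975), 180) = Rational(-22144199, 975)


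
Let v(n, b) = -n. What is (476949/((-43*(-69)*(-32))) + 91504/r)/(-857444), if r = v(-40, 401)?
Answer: -361194909/135681938560 ≈ -0.0026621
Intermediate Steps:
r = 40 (r = -1*(-40) = 40)
(476949/((-43*(-69)*(-32))) + 91504/r)/(-857444) = (476949/((-43*(-69)*(-32))) + 91504/40)/(-857444) = (476949/((2967*(-32))) + 91504*(1/40))*(-1/857444) = (476949/(-94944) + 11438/5)*(-1/857444) = (476949*(-1/94944) + 11438/5)*(-1/857444) = (-158983/31648 + 11438/5)*(-1/857444) = (361194909/158240)*(-1/857444) = -361194909/135681938560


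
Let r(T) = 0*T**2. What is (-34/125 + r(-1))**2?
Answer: 1156/15625 ≈ 0.073984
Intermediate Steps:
r(T) = 0
(-34/125 + r(-1))**2 = (-34/125 + 0)**2 = (-34/125)**2 = 1156/15625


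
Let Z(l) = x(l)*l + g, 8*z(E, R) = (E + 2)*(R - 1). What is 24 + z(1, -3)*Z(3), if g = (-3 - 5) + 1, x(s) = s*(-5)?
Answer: 102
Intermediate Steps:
x(s) = -5*s
z(E, R) = (-1 + R)*(2 + E)/8 (z(E, R) = ((E + 2)*(R - 1))/8 = ((2 + E)*(-1 + R))/8 = ((-1 + R)*(2 + E))/8 = (-1 + R)*(2 + E)/8)
g = -7 (g = -8 + 1 = -7)
Z(l) = -7 - 5*l² (Z(l) = (-5*l)*l - 7 = -5*l² - 7 = -7 - 5*l²)
24 + z(1, -3)*Z(3) = 24 + (-¼ - ⅛*1 + (¼)*(-3) + (⅛)*1*(-3))*(-7 - 5*3²) = 24 + (-¼ - ⅛ - ¾ - 3/8)*(-7 - 5*9) = 24 - 3*(-7 - 45)/2 = 24 - 3/2*(-52) = 24 + 78 = 102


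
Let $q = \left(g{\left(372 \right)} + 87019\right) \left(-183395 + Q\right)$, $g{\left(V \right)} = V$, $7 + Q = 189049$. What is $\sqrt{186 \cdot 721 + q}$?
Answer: $\sqrt{493631083} \approx 22218.0$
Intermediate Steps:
$Q = 189042$ ($Q = -7 + 189049 = 189042$)
$q = 493496977$ ($q = \left(372 + 87019\right) \left(-183395 + 189042\right) = 87391 \cdot 5647 = 493496977$)
$\sqrt{186 \cdot 721 + q} = \sqrt{186 \cdot 721 + 493496977} = \sqrt{134106 + 493496977} = \sqrt{493631083}$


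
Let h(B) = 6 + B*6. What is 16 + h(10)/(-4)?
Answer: -1/2 ≈ -0.50000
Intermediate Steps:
h(B) = 6 + 6*B
16 + h(10)/(-4) = 16 + (6 + 6*10)/(-4) = 16 - (6 + 60)/4 = 16 - 1/4*66 = 16 - 33/2 = -1/2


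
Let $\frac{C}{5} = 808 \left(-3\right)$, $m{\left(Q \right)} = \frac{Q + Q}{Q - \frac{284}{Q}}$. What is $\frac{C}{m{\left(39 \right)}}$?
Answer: $- \frac{2498740}{507} \approx -4928.5$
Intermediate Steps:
$m{\left(Q \right)} = \frac{2 Q}{Q - \frac{284}{Q}}$
$C = -12120$ ($C = 5 \cdot 808 \left(-3\right) = 5 \left(-2424\right) = -12120$)
$\frac{C}{m{\left(39 \right)}} = - \frac{12120}{2 \cdot 39^{2} \frac{1}{-284 + 39^{2}}} = - \frac{12120}{2 \cdot 1521 \frac{1}{-284 + 1521}} = - \frac{12120}{2 \cdot 1521 \cdot \frac{1}{1237}} = - \frac{12120}{\frac{3042}{1237}} = \left(-12120\right) \frac{1237}{3042} = - \frac{2498740}{507}$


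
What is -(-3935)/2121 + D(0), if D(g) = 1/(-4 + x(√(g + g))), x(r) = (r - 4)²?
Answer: 16447/8484 ≈ 1.9386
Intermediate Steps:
x(r) = (-4 + r)²
D(g) = 1/(-4 + (-4 + √2*√g)²) (D(g) = 1/(-4 + (-4 + √(g + g))²) = 1/(-4 + (-4 + √(2*g))²) = 1/(-4 + (-4 + √2*√g)²))
-(-3935)/2121 + D(0) = -(-3935)/2121 + 1/(-4 + (-4 + √2*√0)²) = -(-3935)/2121 + 1/(-4 + (-4 + √2*0)²) = -1*(-3935/2121) + 1/(-4 + (-4 + 0)²) = 3935/2121 + 1/(-4 + (-4)²) = 3935/2121 + 1/(-4 + 16) = 3935/2121 + 1/12 = 16447/8484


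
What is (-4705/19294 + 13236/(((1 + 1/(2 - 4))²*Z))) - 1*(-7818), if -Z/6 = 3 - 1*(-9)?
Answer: 409944797/57882 ≈ 7082.4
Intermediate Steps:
Z = -72 (Z = -6*(3 - 1*(-9)) = -6*(3 + 9) = -6*12 = -72)
(-4705/19294 + 13236/(((1 + 1/(2 - 4))²*Z))) - 1*(-7818) = (-4705/19294 + 13236/(((1 + 1/(2 - 4))²*(-72)))) - 1*(-7818) = (-4705*1/19294 + 13236/(((1 + 1/(-2))²*(-72)))) + 7818 = (-4705/19294 + 13236/(((1 - ½)²*(-72)))) + 7818 = (-4705/19294 + 13236/(((½)²*(-72)))) + 7818 = (-4705/19294 + 13236/(((¼)*(-72)))) + 7818 = (-4705/19294 + 13236/(-18)) + 7818 = (-4705/19294 + 13236*(-1/18)) + 7818 = (-4705/19294 - 2206/3) + 7818 = -42576679/57882 + 7818 = 409944797/57882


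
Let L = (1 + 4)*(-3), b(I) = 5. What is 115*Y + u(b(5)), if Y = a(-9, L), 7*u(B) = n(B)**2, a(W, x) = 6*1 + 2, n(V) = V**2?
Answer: 7065/7 ≈ 1009.3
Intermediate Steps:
L = -15 (L = 5*(-3) = -15)
a(W, x) = 8 (a(W, x) = 6 + 2 = 8)
u(B) = B**4/7 (u(B) = (B**2)**2/7 = B**4/7)
Y = 8
115*Y + u(b(5)) = 115*8 + (1/7)*5**4 = 920 + (1/7)*625 = 920 + 625/7 = 7065/7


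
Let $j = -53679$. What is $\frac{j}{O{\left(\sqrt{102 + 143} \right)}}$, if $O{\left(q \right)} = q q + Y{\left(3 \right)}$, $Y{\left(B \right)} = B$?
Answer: $- \frac{53679}{248} \approx -216.45$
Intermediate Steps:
$O{\left(q \right)} = 3 + q^{2}$ ($O{\left(q \right)} = q q + 3 = q^{2} + 3 = 3 + q^{2}$)
$\frac{j}{O{\left(\sqrt{102 + 143} \right)}} = - \frac{53679}{3 + \left(\sqrt{102 + 143}\right)^{2}} = - \frac{53679}{3 + \left(\sqrt{245}\right)^{2}} = - \frac{53679}{3 + \left(7 \sqrt{5}\right)^{2}} = - \frac{53679}{3 + 245} = - \frac{53679}{248}$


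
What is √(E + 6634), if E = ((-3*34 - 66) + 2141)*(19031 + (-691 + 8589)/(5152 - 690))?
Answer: 2*√46735291128201/2231 ≈ 6128.5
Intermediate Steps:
E = 83777743030/2231 (E = ((-102 - 66) + 2141)*(19031 + 7898/4462) = (-168 + 2141)*(19031 + 7898*(1/4462)) = 1973*(19031 + 3949/2231) = 1973*(42462110/2231) = 83777743030/2231 ≈ 3.7552e+7)
√(E + 6634) = √(83777743030/2231 + 6634) = √(83792543484/2231) = 2*√46735291128201/2231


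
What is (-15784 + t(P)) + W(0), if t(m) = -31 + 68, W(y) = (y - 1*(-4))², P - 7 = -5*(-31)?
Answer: -15731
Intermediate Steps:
P = 162 (P = 7 - 5*(-31) = 7 + 155 = 162)
W(y) = (4 + y)² (W(y) = (y + 4)² = (4 + y)²)
t(m) = 37
(-15784 + t(P)) + W(0) = (-15784 + 37) + (4 + 0)² = -15747 + 4² = -15747 + 16 = -15731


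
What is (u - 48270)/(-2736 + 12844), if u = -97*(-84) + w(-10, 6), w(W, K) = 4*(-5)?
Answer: -20071/5054 ≈ -3.9713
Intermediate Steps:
w(W, K) = -20
u = 8128 (u = -97*(-84) - 20 = 8148 - 20 = 8128)
(u - 48270)/(-2736 + 12844) = (8128 - 48270)/(-2736 + 12844) = -40142/10108 = -40142*1/10108 = -20071/5054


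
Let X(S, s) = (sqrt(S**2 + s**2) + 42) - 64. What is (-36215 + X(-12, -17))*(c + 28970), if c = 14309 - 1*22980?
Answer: -735574863 + 20299*sqrt(433) ≈ -7.3515e+8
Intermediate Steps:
X(S, s) = -22 + sqrt(S**2 + s**2) (X(S, s) = (42 + sqrt(S**2 + s**2)) - 64 = -22 + sqrt(S**2 + s**2))
c = -8671 (c = 14309 - 22980 = -8671)
(-36215 + X(-12, -17))*(c + 28970) = (-36215 + (-22 + sqrt((-12)**2 + (-17)**2)))*(-8671 + 28970) = (-36215 + (-22 + sqrt(144 + 289)))*20299 = (-36215 + (-22 + sqrt(433)))*20299 = (-36237 + sqrt(433))*20299 = -735574863 + 20299*sqrt(433)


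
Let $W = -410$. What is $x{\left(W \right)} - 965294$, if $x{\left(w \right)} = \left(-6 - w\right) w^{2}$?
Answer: $66947106$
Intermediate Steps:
$x{\left(w \right)} = w^{2} \left(-6 - w\right)$
$x{\left(W \right)} - 965294 = \left(-410\right)^{2} \left(-6 - -410\right) - 965294 = 168100 \left(-6 + 410\right) - 965294 = 168100 \cdot 404 - 965294 = 67912400 - 965294 = 66947106$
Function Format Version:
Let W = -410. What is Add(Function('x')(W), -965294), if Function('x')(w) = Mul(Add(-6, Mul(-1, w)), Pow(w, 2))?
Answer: 66947106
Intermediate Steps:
Function('x')(w) = Mul(Pow(w, 2), Add(-6, Mul(-1, w)))
Add(Function('x')(W), -965294) = Add(Mul(Pow(-410, 2), Add(-6, Mul(-1, -410))), -965294) = Add(Mul(168100, Add(-6, 410)), -965294) = Add(Mul(168100, 404), -965294) = Add(67912400, -965294) = 66947106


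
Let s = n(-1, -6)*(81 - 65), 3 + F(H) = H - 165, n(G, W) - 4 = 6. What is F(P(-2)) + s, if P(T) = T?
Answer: -10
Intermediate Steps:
n(G, W) = 10 (n(G, W) = 4 + 6 = 10)
F(H) = -168 + H (F(H) = -3 + (H - 165) = -3 + (-165 + H) = -168 + H)
s = 160 (s = 10*(81 - 65) = 10*16 = 160)
F(P(-2)) + s = (-168 - 2) + 160 = -170 + 160 = -10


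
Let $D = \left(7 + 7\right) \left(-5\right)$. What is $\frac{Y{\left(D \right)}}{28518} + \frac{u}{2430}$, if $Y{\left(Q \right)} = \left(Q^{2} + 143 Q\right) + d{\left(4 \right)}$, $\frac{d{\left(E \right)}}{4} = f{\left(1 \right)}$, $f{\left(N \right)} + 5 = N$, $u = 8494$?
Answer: $\frac{19147976}{5774895} \approx 3.3157$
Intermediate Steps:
$D = -70$ ($D = 14 \left(-5\right) = -70$)
$f{\left(N \right)} = -5 + N$
$d{\left(E \right)} = -16$ ($d{\left(E \right)} = 4 \left(-5 + 1\right) = 4 \left(-4\right) = -16$)
$Y{\left(Q \right)} = -16 + Q^{2} + 143 Q$ ($Y{\left(Q \right)} = \left(Q^{2} + 143 Q\right) - 16 = -16 + Q^{2} + 143 Q$)
$\frac{Y{\left(D \right)}}{28518} + \frac{u}{2430} = \frac{-16 + \left(-70\right)^{2} + 143 \left(-70\right)}{28518} + \frac{8494}{2430} = \left(-16 + 4900 - 10010\right) \frac{1}{28518} + 8494 \cdot \frac{1}{2430} = \left(-5126\right) \frac{1}{28518} + \frac{4247}{1215} = - \frac{2563}{14259} + \frac{4247}{1215} = \frac{19147976}{5774895}$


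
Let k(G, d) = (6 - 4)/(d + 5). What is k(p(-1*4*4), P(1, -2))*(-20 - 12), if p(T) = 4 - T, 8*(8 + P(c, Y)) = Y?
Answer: 256/13 ≈ 19.692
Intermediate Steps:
P(c, Y) = -8 + Y/8
k(G, d) = 2/(5 + d)
k(p(-1*4*4), P(1, -2))*(-20 - 12) = (2/(5 + (-8 + (⅛)*(-2))))*(-20 - 12) = (2/(5 + (-8 - ¼)))*(-32) = (2/(5 - 33/4))*(-32) = (2/(-13/4))*(-32) = (2*(-4/13))*(-32) = -8/13*(-32) = 256/13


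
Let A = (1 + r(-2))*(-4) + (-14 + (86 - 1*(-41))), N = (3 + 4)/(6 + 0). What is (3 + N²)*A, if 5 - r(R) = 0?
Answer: 13973/36 ≈ 388.14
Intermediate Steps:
r(R) = 5 (r(R) = 5 - 1*0 = 5 + 0 = 5)
N = 7/6 ≈ 1.1667
A = 89 (A = (1 + 5)*(-4) + (-14 + (86 - 1*(-41))) = 6*(-4) + (-14 + (86 + 41)) = -24 + (-14 + 127) = -24 + 113 = 89)
(3 + N²)*A = (3 + (7/6)²)*89 = (3 + 49/36)*89 = (157/36)*89 = 13973/36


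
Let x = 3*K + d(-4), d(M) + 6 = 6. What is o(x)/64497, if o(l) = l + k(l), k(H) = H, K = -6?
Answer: -12/21499 ≈ -0.00055817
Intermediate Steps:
d(M) = 0 (d(M) = -6 + 6 = 0)
x = -18 (x = 3*(-6) + 0 = -18 + 0 = -18)
o(l) = 2*l (o(l) = l + l = 2*l)
o(x)/64497 = (2*(-18))/64497 = -36*1/64497 = -12/21499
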